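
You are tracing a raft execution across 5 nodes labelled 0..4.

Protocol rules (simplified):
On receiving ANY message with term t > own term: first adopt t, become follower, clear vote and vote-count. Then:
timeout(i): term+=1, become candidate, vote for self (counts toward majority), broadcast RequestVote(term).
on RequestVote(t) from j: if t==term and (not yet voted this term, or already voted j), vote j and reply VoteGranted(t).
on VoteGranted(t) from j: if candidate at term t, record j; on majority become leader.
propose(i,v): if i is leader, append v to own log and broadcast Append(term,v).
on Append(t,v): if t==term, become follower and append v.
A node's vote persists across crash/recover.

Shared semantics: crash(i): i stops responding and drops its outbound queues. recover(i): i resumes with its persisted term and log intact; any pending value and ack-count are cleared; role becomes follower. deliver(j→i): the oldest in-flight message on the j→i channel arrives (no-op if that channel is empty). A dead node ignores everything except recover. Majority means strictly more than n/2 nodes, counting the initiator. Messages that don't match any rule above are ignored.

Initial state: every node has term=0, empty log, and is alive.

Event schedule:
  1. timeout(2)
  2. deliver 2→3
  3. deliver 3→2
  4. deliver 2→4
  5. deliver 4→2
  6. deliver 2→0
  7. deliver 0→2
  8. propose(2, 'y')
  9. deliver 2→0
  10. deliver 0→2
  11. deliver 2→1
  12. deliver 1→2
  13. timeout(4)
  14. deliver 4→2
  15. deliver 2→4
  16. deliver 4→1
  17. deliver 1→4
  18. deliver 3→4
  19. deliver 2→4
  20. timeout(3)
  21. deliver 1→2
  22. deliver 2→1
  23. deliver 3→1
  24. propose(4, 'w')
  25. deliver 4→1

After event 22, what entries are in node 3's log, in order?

after 1 — timeout(2): n2:cand/t1/[-]
after 2 — deliver 2→3: n3:foll/t1/[-]
after 3 — deliver 3→2: ·
after 4 — deliver 2→4: n4:foll/t1/[-]
after 5 — deliver 4→2: n2:lead/t1/[-]
after 6 — deliver 2→0: n0:foll/t1/[-]
after 7 — deliver 0→2: ·
after 8 — propose(2,'y'): n2:lead/t1/[y]
after 9 — deliver 2→0: n0:foll/t1/[y]
after 10 — deliver 0→2: ·
after 11 — deliver 2→1: n1:foll/t1/[-]
after 12 — deliver 1→2: ·
after 13 — timeout(4): n4:cand/t2/[-]
after 14 — deliver 4→2: n2:foll/t2/[y]
after 15 — deliver 2→4: ·
after 16 — deliver 4→1: n1:foll/t2/[-]
after 17 — deliver 1→4: ·
after 18 — deliver 3→4: ·
after 19 — deliver 2→4: n4:lead/t2/[-]
after 20 — timeout(3): n3:cand/t2/[-]
after 21 — deliver 1→2: ·
after 22 — deliver 2→1: ·

empty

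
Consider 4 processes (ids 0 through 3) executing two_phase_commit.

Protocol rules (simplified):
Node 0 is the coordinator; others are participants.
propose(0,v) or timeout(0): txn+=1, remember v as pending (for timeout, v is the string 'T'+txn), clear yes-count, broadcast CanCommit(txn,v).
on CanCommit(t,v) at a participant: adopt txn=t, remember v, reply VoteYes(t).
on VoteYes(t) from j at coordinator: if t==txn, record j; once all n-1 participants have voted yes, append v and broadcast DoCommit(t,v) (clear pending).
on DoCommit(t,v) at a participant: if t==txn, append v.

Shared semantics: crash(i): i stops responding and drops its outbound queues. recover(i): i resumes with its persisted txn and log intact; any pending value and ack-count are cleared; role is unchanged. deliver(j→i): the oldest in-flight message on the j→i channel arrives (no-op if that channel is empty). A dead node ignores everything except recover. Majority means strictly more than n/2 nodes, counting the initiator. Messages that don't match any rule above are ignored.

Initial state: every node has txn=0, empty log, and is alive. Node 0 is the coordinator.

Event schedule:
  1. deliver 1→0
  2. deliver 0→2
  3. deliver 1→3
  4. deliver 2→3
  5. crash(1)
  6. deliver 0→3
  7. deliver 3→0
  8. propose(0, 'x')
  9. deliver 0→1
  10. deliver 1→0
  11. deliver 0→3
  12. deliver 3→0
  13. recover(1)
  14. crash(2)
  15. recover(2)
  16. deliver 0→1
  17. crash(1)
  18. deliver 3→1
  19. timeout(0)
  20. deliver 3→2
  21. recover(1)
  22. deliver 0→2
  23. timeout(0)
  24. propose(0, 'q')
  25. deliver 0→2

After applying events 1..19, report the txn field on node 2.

0

step 1 deliver 1→0: —
step 2 deliver 0→2: —
step 3 deliver 1→3: —
step 4 deliver 2→3: —
step 5 crash(1): 1={✗part,t=0,log=-}
step 6 deliver 0→3: —
step 7 deliver 3→0: —
step 8 propose(0,'x'): 0={coor,t=1,log=-}
step 9 deliver 0→1: —
step 10 deliver 1→0: —
step 11 deliver 0→3: 3={part,t=1,log=-}
step 12 deliver 3→0: —
step 13 recover(1): 1={part,t=0,log=-}
step 14 crash(2): 2={✗part,t=0,log=-}
step 15 recover(2): 2={part,t=0,log=-}
step 16 deliver 0→1: 1={part,t=1,log=-}
step 17 crash(1): 1={✗part,t=1,log=-}
step 18 deliver 3→1: —
step 19 timeout(0): 0={coor,t=2,log=-}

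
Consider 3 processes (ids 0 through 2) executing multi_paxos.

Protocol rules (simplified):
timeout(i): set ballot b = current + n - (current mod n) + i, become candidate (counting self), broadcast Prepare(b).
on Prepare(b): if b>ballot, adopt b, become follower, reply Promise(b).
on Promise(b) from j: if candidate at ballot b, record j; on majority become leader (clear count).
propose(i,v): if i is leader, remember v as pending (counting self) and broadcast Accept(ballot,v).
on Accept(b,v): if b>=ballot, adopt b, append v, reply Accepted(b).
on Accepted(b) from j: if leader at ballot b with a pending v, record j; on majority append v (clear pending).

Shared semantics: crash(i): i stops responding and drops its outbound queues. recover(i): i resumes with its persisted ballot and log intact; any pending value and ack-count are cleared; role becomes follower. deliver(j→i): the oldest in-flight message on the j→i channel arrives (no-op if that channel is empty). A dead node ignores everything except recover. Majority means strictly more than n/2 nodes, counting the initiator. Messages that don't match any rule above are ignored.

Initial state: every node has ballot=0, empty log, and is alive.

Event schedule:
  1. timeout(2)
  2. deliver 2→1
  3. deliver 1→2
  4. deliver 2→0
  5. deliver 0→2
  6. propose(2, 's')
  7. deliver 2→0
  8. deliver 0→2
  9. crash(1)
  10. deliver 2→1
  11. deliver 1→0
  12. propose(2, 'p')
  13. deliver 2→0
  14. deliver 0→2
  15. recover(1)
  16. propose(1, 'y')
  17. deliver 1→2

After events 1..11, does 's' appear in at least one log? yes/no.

after 1 — timeout(2): n2:cand/b5/[-]
after 2 — deliver 2→1: n1:foll/b5/[-]
after 3 — deliver 1→2: n2:lead/b5/[-]
after 4 — deliver 2→0: n0:foll/b5/[-]
after 5 — deliver 0→2: ·
after 6 — propose(2,'s'): ·
after 7 — deliver 2→0: n0:foll/b5/[s]
after 8 — deliver 0→2: n2:lead/b5/[s]
after 9 — crash(1): n1:✗foll/b5/[-]
after 10 — deliver 2→1: ·
after 11 — deliver 1→0: ·

yes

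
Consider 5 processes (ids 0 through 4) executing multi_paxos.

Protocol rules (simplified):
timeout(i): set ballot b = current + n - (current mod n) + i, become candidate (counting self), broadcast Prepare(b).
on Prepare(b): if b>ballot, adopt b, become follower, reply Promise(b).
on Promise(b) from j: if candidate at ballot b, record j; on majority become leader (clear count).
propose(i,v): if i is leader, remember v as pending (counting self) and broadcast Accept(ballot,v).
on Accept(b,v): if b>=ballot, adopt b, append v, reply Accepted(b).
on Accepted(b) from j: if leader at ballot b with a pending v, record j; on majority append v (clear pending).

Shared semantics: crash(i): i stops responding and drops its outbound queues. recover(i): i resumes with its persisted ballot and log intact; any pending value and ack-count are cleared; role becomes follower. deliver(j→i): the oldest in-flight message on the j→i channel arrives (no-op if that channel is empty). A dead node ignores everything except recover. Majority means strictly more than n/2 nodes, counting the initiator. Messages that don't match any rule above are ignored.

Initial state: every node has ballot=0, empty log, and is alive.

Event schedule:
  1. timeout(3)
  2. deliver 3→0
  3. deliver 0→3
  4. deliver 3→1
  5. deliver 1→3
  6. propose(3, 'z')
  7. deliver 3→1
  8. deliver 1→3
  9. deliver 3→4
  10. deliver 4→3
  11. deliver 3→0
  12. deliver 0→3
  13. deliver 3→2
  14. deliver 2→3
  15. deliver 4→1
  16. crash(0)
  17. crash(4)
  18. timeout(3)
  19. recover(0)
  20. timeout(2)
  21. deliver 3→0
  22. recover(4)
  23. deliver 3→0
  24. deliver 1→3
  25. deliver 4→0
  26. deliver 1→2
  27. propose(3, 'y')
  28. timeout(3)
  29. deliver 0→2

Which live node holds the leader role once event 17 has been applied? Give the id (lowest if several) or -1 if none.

1. timeout(3):  <3:cand b8 ->
2. deliver 3→0:  <0:foll b8 ->
3. deliver 0→3:  nop
4. deliver 3→1:  <1:foll b8 ->
5. deliver 1→3:  <3:lead b8 ->
6. propose(3,'z'):  nop
7. deliver 3→1:  <1:foll b8 z>
8. deliver 1→3:  nop
9. deliver 3→4:  <4:foll b8 ->
10. deliver 4→3:  nop
11. deliver 3→0:  <0:foll b8 z>
12. deliver 0→3:  <3:lead b8 z>
13. deliver 3→2:  <2:foll b8 ->
14. deliver 2→3:  nop
15. deliver 4→1:  nop
16. crash(0):  <0:✗foll b8 z>
17. crash(4):  <4:✗foll b8 ->

3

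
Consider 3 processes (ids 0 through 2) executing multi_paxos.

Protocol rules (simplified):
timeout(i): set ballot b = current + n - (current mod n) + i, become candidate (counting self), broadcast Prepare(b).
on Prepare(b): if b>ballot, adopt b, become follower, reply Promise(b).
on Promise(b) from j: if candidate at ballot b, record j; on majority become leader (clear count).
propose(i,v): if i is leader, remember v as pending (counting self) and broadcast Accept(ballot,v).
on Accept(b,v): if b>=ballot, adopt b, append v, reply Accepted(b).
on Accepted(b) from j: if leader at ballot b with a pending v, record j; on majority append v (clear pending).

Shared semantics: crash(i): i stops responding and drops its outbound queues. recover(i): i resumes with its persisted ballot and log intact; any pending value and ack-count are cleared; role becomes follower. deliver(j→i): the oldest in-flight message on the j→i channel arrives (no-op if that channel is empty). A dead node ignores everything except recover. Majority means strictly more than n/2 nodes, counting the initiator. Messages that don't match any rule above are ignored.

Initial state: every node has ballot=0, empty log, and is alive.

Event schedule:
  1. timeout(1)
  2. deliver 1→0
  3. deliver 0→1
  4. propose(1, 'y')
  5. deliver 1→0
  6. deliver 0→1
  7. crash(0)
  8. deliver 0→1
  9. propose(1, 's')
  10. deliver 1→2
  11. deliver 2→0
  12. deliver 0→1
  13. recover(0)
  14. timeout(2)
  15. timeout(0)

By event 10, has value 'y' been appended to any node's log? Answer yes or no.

yes

after 1 — timeout(1): n1:cand/b4/[-]
after 2 — deliver 1→0: n0:foll/b4/[-]
after 3 — deliver 0→1: n1:lead/b4/[-]
after 4 — propose(1,'y'): ·
after 5 — deliver 1→0: n0:foll/b4/[y]
after 6 — deliver 0→1: n1:lead/b4/[y]
after 7 — crash(0): n0:✗foll/b4/[y]
after 8 — deliver 0→1: ·
after 9 — propose(1,'s'): ·
after 10 — deliver 1→2: n2:foll/b4/[-]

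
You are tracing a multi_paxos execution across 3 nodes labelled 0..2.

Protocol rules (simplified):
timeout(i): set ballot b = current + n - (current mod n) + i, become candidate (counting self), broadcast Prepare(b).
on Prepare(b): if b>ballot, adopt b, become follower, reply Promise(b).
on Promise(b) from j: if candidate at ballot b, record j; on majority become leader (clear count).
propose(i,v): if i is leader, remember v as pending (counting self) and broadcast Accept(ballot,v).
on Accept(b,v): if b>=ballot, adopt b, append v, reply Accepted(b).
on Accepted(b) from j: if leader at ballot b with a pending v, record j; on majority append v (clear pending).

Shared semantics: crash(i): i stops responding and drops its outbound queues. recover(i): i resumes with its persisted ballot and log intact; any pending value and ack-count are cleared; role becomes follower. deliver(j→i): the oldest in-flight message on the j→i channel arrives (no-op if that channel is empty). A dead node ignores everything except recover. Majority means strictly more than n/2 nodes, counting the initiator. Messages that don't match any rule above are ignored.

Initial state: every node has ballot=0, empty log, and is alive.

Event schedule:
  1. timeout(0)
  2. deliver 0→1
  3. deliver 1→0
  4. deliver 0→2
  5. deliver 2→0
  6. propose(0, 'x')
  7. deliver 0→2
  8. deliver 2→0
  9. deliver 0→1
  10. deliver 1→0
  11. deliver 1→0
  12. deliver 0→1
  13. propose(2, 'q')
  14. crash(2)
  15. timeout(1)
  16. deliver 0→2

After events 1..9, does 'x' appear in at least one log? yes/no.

yes

[1] timeout(0) → N0(cand b3 [-])
[2] deliver 0→1 → N1(foll b3 [-])
[3] deliver 1→0 → N0(lead b3 [-])
[4] deliver 0→2 → N2(foll b3 [-])
[5] deliver 2→0 → ∅
[6] propose(0,'x') → ∅
[7] deliver 0→2 → N2(foll b3 [x])
[8] deliver 2→0 → N0(lead b3 [x])
[9] deliver 0→1 → N1(foll b3 [x])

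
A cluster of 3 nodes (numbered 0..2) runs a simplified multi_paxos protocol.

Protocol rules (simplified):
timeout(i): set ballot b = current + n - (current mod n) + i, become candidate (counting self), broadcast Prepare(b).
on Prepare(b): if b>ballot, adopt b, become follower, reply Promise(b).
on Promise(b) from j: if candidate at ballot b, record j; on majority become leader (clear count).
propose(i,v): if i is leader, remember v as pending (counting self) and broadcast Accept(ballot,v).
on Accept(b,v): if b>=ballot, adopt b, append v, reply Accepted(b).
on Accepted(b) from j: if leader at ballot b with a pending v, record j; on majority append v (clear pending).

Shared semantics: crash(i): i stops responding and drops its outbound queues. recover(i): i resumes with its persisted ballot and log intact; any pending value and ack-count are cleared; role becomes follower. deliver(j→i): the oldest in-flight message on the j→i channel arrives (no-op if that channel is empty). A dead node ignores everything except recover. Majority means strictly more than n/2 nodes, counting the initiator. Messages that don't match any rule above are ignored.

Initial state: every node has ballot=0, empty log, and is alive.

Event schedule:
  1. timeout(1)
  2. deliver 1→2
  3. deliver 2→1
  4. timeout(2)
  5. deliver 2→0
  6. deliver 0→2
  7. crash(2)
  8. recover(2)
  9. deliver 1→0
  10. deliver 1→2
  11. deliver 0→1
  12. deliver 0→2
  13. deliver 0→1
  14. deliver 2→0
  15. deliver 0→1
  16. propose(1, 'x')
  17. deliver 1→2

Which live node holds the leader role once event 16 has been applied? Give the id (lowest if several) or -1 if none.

e1 timeout(1): 1[cand,b=4,-]
e2 deliver 1→2: 2[foll,b=4,-]
e3 deliver 2→1: 1[lead,b=4,-]
e4 timeout(2): 2[cand,b=8,-]
e5 deliver 2→0: 0[foll,b=8,-]
e6 deliver 0→2: 2[lead,b=8,-]
e7 crash(2): 2[✗lead,b=8,-]
e8 recover(2): 2[foll,b=8,-]
e9 deliver 1→0: ·
e10 deliver 1→2: ·
e11 deliver 0→1: ·
e12 deliver 0→2: ·
e13 deliver 0→1: ·
e14 deliver 2→0: ·
e15 deliver 0→1: ·
e16 propose(1,'x'): ·

1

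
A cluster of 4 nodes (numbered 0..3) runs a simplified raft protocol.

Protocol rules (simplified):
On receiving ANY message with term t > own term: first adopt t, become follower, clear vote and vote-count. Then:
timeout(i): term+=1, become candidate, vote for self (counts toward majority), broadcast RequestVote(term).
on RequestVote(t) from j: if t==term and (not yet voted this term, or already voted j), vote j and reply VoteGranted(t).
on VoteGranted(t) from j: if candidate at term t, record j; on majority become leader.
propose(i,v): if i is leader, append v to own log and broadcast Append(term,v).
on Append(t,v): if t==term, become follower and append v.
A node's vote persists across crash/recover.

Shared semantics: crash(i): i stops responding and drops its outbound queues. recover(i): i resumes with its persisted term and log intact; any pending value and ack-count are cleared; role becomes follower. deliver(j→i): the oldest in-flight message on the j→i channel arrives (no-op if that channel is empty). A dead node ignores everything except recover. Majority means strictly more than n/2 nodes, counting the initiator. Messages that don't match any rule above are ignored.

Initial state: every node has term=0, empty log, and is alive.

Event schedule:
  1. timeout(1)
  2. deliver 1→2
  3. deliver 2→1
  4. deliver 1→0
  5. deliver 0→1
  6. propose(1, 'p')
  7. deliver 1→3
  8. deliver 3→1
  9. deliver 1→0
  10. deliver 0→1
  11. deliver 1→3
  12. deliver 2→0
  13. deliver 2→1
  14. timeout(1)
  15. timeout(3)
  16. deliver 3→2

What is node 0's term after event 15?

1

step 1 timeout(1): 1={cand,t=1,log=-}
step 2 deliver 1→2: 2={foll,t=1,log=-}
step 3 deliver 2→1: —
step 4 deliver 1→0: 0={foll,t=1,log=-}
step 5 deliver 0→1: 1={lead,t=1,log=-}
step 6 propose(1,'p'): 1={lead,t=1,log=p}
step 7 deliver 1→3: 3={foll,t=1,log=-}
step 8 deliver 3→1: —
step 9 deliver 1→0: 0={foll,t=1,log=p}
step 10 deliver 0→1: —
step 11 deliver 1→3: 3={foll,t=1,log=p}
step 12 deliver 2→0: —
step 13 deliver 2→1: —
step 14 timeout(1): 1={cand,t=2,log=p}
step 15 timeout(3): 3={cand,t=2,log=p}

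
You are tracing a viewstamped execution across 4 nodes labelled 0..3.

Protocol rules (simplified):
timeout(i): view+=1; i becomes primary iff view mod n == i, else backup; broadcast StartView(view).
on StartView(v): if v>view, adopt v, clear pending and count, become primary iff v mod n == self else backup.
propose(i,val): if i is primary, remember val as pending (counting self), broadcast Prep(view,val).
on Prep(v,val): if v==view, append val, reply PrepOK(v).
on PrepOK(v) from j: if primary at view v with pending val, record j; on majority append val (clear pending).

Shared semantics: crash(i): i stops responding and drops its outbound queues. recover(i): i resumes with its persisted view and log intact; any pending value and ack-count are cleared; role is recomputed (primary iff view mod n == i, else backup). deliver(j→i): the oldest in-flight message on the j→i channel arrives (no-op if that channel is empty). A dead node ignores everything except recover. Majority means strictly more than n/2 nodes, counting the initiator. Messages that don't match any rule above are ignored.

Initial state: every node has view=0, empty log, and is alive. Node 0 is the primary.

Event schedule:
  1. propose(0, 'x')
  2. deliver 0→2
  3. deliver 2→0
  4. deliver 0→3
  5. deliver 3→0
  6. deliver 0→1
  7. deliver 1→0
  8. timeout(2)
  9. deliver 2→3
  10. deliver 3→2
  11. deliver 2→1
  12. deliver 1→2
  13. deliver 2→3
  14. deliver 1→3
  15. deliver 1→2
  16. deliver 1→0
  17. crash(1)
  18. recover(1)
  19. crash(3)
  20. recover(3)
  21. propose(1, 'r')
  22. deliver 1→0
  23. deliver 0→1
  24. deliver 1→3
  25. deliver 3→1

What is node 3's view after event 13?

1. propose(0,'x'):  nop
2. deliver 0→2:  <2:back v0 x>
3. deliver 2→0:  nop
4. deliver 0→3:  <3:back v0 x>
5. deliver 3→0:  <0:prim v0 x>
6. deliver 0→1:  <1:back v0 x>
7. deliver 1→0:  nop
8. timeout(2):  <2:back v1 x>
9. deliver 2→3:  <3:back v1 x>
10. deliver 3→2:  nop
11. deliver 2→1:  <1:prim v1 x>
12. deliver 1→2:  nop
13. deliver 2→3:  nop

1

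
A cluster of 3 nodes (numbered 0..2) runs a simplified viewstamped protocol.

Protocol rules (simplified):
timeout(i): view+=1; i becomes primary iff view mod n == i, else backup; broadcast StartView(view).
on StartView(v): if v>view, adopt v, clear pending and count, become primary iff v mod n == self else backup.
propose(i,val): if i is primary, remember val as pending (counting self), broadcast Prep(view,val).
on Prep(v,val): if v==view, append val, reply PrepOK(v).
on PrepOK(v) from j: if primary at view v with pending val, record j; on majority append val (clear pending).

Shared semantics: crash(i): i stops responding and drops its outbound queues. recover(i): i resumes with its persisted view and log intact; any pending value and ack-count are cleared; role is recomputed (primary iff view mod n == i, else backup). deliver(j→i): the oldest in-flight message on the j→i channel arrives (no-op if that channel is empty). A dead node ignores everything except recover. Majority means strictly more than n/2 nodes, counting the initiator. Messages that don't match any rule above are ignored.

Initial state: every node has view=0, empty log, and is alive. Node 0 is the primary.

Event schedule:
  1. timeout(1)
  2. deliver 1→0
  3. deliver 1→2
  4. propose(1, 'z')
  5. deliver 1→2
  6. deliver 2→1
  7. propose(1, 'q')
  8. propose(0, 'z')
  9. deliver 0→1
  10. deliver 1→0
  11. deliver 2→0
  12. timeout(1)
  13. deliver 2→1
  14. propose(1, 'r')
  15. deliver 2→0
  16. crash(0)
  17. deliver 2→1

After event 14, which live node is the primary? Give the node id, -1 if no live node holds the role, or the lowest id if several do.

-1

after 1 — timeout(1): n1:prim/v1/[-]
after 2 — deliver 1→0: n0:back/v1/[-]
after 3 — deliver 1→2: n2:back/v1/[-]
after 4 — propose(1,'z'): ·
after 5 — deliver 1→2: n2:back/v1/[z]
after 6 — deliver 2→1: n1:prim/v1/[z]
after 7 — propose(1,'q'): ·
after 8 — propose(0,'z'): ·
after 9 — deliver 0→1: ·
after 10 — deliver 1→0: n0:back/v1/[z]
after 11 — deliver 2→0: ·
after 12 — timeout(1): n1:back/v2/[z]
after 13 — deliver 2→1: ·
after 14 — propose(1,'r'): ·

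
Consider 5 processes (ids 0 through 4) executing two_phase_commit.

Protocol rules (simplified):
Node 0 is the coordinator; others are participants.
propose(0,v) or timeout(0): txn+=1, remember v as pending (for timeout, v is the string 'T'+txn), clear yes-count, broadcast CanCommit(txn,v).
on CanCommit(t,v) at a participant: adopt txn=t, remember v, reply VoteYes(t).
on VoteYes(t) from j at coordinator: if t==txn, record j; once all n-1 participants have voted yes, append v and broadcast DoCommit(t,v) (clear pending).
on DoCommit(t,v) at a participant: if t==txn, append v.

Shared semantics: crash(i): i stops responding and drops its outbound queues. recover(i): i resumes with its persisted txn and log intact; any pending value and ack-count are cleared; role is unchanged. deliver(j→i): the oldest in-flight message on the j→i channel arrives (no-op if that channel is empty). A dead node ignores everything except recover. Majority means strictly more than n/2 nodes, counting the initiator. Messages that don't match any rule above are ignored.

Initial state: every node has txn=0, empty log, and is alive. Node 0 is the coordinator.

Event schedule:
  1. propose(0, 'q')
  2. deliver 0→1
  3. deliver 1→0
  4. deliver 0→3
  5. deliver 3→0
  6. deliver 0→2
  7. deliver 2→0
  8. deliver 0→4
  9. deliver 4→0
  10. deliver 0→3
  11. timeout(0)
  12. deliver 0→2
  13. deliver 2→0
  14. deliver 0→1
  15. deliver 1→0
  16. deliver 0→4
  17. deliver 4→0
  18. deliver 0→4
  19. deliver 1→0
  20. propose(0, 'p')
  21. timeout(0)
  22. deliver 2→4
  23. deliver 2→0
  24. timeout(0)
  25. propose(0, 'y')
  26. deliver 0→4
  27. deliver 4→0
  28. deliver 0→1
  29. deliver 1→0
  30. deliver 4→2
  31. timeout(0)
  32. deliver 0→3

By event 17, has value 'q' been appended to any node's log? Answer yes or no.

step 1 propose(0,'q'): 0={coor,t=1,log=-}
step 2 deliver 0→1: 1={part,t=1,log=-}
step 3 deliver 1→0: —
step 4 deliver 0→3: 3={part,t=1,log=-}
step 5 deliver 3→0: —
step 6 deliver 0→2: 2={part,t=1,log=-}
step 7 deliver 2→0: —
step 8 deliver 0→4: 4={part,t=1,log=-}
step 9 deliver 4→0: 0={coor,t=1,log=q}
step 10 deliver 0→3: 3={part,t=1,log=q}
step 11 timeout(0): 0={coor,t=2,log=q}
step 12 deliver 0→2: 2={part,t=1,log=q}
step 13 deliver 2→0: —
step 14 deliver 0→1: 1={part,t=1,log=q}
step 15 deliver 1→0: —
step 16 deliver 0→4: 4={part,t=1,log=q}
step 17 deliver 4→0: —

yes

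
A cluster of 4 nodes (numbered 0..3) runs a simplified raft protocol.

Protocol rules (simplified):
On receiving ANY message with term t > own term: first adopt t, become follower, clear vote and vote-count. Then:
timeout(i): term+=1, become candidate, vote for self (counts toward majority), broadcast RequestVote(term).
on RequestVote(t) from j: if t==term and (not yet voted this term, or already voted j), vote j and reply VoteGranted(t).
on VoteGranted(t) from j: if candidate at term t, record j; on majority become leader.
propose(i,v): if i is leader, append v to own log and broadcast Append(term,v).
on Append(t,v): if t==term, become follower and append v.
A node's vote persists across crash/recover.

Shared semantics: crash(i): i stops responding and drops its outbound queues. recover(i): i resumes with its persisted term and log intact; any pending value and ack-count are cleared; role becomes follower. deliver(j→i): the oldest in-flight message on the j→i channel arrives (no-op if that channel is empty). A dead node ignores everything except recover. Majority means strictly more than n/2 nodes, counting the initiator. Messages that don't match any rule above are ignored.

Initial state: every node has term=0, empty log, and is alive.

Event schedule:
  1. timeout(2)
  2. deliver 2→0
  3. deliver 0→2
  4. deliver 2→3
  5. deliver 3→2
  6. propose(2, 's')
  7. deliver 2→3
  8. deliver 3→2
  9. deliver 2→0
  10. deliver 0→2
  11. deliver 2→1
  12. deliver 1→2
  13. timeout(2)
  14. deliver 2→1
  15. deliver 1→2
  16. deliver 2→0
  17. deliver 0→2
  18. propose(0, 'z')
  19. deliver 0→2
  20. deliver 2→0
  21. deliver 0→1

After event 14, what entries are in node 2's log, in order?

s

e1 timeout(2): 2[cand,t=1,-]
e2 deliver 2→0: 0[foll,t=1,-]
e3 deliver 0→2: ·
e4 deliver 2→3: 3[foll,t=1,-]
e5 deliver 3→2: 2[lead,t=1,-]
e6 propose(2,'s'): 2[lead,t=1,s]
e7 deliver 2→3: 3[foll,t=1,s]
e8 deliver 3→2: ·
e9 deliver 2→0: 0[foll,t=1,s]
e10 deliver 0→2: ·
e11 deliver 2→1: 1[foll,t=1,-]
e12 deliver 1→2: ·
e13 timeout(2): 2[cand,t=2,s]
e14 deliver 2→1: 1[foll,t=1,s]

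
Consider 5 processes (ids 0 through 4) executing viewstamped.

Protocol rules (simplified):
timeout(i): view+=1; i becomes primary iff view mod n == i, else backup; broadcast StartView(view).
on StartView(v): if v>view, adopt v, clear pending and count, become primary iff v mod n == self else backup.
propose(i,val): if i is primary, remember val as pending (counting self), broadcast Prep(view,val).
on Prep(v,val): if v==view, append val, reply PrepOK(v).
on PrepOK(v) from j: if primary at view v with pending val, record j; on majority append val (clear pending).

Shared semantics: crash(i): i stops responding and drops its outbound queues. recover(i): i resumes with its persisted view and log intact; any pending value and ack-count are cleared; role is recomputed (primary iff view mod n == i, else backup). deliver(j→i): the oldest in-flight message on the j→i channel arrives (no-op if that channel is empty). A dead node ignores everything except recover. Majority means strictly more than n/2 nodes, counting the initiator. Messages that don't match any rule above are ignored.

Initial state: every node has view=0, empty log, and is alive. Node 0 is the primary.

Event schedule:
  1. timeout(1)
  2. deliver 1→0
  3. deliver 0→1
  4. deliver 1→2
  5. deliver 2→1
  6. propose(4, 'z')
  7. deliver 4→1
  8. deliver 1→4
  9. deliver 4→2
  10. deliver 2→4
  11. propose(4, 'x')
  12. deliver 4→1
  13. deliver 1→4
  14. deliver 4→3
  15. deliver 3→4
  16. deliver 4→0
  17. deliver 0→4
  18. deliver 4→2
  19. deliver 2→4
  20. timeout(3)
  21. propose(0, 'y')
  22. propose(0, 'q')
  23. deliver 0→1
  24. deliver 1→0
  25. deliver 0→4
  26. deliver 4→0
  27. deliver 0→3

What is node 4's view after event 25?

1

1. timeout(1):  <1:prim v1 ->
2. deliver 1→0:  <0:back v1 ->
3. deliver 0→1:  nop
4. deliver 1→2:  <2:back v1 ->
5. deliver 2→1:  nop
6. propose(4,'z'):  nop
7. deliver 4→1:  nop
8. deliver 1→4:  <4:back v1 ->
9. deliver 4→2:  nop
10. deliver 2→4:  nop
11. propose(4,'x'):  nop
12. deliver 4→1:  nop
13. deliver 1→4:  nop
14. deliver 4→3:  nop
15. deliver 3→4:  nop
16. deliver 4→0:  nop
17. deliver 0→4:  nop
18. deliver 4→2:  nop
19. deliver 2→4:  nop
20. timeout(3):  <3:back v1 ->
21. propose(0,'y'):  nop
22. propose(0,'q'):  nop
23. deliver 0→1:  nop
24. deliver 1→0:  nop
25. deliver 0→4:  nop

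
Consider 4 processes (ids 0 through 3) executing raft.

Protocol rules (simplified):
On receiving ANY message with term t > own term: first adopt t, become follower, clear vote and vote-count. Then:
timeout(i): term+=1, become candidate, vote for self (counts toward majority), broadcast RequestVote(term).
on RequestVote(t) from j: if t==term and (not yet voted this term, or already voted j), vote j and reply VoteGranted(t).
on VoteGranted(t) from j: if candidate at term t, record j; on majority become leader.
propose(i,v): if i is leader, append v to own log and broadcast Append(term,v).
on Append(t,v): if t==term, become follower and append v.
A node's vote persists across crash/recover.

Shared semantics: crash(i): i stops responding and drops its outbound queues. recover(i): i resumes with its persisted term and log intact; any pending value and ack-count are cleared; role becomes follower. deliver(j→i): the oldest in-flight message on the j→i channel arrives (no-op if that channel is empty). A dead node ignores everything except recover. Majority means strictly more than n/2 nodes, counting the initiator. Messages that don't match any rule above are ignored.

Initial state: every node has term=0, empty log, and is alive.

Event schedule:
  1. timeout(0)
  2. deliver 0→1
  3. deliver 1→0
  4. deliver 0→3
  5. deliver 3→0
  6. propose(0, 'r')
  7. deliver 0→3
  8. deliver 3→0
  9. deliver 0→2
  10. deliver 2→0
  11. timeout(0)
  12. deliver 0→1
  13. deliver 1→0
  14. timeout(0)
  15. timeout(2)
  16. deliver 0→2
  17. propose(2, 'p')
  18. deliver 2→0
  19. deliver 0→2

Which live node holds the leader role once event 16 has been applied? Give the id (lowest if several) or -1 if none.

step 1 timeout(0): 0={cand,t=1,log=-}
step 2 deliver 0→1: 1={foll,t=1,log=-}
step 3 deliver 1→0: —
step 4 deliver 0→3: 3={foll,t=1,log=-}
step 5 deliver 3→0: 0={lead,t=1,log=-}
step 6 propose(0,'r'): 0={lead,t=1,log=r}
step 7 deliver 0→3: 3={foll,t=1,log=r}
step 8 deliver 3→0: —
step 9 deliver 0→2: 2={foll,t=1,log=-}
step 10 deliver 2→0: —
step 11 timeout(0): 0={cand,t=2,log=r}
step 12 deliver 0→1: 1={foll,t=1,log=r}
step 13 deliver 1→0: —
step 14 timeout(0): 0={cand,t=3,log=r}
step 15 timeout(2): 2={cand,t=2,log=-}
step 16 deliver 0→2: —

-1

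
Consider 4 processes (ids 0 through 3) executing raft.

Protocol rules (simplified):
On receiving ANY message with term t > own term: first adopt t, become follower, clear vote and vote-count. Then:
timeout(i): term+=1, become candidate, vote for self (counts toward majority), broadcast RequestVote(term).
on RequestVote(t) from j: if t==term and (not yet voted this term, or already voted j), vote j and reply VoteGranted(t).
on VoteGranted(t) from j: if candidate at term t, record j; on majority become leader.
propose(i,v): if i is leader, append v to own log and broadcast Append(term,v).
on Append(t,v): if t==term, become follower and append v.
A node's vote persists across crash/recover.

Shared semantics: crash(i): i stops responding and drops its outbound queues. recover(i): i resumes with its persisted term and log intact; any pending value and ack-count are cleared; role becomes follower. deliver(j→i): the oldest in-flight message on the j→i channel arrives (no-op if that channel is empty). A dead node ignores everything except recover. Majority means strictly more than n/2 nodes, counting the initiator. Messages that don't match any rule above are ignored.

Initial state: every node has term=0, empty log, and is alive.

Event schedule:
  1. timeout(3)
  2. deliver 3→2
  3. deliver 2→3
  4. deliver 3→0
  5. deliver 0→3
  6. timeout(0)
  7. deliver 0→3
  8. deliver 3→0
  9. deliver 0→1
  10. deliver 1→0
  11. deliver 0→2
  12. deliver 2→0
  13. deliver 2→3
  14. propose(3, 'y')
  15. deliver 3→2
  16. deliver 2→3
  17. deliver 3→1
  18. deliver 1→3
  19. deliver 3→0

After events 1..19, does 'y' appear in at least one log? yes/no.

1. timeout(3):  <3:cand t1 ->
2. deliver 3→2:  <2:foll t1 ->
3. deliver 2→3:  nop
4. deliver 3→0:  <0:foll t1 ->
5. deliver 0→3:  <3:lead t1 ->
6. timeout(0):  <0:cand t2 ->
7. deliver 0→3:  <3:foll t2 ->
8. deliver 3→0:  nop
9. deliver 0→1:  <1:foll t2 ->
10. deliver 1→0:  <0:lead t2 ->
11. deliver 0→2:  <2:foll t2 ->
12. deliver 2→0:  nop
13. deliver 2→3:  nop
14. propose(3,'y'):  nop
15. deliver 3→2:  nop
16. deliver 2→3:  nop
17. deliver 3→1:  nop
18. deliver 1→3:  nop
19. deliver 3→0:  nop

no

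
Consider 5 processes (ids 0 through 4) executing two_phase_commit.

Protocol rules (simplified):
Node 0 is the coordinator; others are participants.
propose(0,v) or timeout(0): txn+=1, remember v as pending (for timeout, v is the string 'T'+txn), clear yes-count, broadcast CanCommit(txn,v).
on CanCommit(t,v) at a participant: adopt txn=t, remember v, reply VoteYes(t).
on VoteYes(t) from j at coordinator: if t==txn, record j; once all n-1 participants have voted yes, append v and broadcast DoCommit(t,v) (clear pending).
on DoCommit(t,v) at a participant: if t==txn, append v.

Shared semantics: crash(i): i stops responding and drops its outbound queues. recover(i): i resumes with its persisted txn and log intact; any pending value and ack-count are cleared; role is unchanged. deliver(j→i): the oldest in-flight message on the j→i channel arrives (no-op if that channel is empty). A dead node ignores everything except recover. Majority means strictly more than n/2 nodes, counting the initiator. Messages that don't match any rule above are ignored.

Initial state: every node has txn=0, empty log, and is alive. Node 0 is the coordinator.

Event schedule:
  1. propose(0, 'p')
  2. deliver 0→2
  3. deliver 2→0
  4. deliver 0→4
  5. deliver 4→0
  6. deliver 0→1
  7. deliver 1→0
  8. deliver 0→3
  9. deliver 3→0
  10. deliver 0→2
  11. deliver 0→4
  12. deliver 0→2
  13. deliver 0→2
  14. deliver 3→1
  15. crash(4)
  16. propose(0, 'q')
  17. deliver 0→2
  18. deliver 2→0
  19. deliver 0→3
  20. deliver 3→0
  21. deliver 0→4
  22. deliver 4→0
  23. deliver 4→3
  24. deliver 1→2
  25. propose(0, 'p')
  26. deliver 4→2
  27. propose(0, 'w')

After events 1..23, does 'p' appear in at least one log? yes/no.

yes

[1] propose(0,'p') → N0(coor t1 [-])
[2] deliver 0→2 → N2(part t1 [-])
[3] deliver 2→0 → ∅
[4] deliver 0→4 → N4(part t1 [-])
[5] deliver 4→0 → ∅
[6] deliver 0→1 → N1(part t1 [-])
[7] deliver 1→0 → ∅
[8] deliver 0→3 → N3(part t1 [-])
[9] deliver 3→0 → N0(coor t1 [p])
[10] deliver 0→2 → N2(part t1 [p])
[11] deliver 0→4 → N4(part t1 [p])
[12] deliver 0→2 → ∅
[13] deliver 0→2 → ∅
[14] deliver 3→1 → ∅
[15] crash(4) → N4(✗part t1 [p])
[16] propose(0,'q') → N0(coor t2 [p])
[17] deliver 0→2 → N2(part t2 [p])
[18] deliver 2→0 → ∅
[19] deliver 0→3 → N3(part t1 [p])
[20] deliver 3→0 → ∅
[21] deliver 0→4 → ∅
[22] deliver 4→0 → ∅
[23] deliver 4→3 → ∅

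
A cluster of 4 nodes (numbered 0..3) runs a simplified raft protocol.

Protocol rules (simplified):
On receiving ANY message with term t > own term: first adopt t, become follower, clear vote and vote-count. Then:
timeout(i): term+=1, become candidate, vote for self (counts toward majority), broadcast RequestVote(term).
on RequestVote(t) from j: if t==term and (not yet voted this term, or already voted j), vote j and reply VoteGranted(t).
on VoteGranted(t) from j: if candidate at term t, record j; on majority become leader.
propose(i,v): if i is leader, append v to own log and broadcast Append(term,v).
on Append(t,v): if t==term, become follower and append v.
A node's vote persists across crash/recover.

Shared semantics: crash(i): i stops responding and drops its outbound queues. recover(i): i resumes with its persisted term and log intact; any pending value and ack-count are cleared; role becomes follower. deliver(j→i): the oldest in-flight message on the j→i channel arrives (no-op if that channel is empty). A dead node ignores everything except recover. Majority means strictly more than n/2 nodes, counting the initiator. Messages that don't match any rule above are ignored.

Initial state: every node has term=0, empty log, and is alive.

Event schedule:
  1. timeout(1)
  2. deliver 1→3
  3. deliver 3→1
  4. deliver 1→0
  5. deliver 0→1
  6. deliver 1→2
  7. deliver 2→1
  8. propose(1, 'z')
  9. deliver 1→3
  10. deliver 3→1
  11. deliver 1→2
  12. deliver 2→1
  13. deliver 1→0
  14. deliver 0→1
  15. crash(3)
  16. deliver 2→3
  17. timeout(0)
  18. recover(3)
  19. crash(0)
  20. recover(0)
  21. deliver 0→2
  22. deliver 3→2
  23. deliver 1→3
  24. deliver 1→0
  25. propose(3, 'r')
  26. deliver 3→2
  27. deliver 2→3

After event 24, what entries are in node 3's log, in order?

z

[1] timeout(1) → N1(cand t1 [-])
[2] deliver 1→3 → N3(foll t1 [-])
[3] deliver 3→1 → ∅
[4] deliver 1→0 → N0(foll t1 [-])
[5] deliver 0→1 → N1(lead t1 [-])
[6] deliver 1→2 → N2(foll t1 [-])
[7] deliver 2→1 → ∅
[8] propose(1,'z') → N1(lead t1 [z])
[9] deliver 1→3 → N3(foll t1 [z])
[10] deliver 3→1 → ∅
[11] deliver 1→2 → N2(foll t1 [z])
[12] deliver 2→1 → ∅
[13] deliver 1→0 → N0(foll t1 [z])
[14] deliver 0→1 → ∅
[15] crash(3) → N3(✗foll t1 [z])
[16] deliver 2→3 → ∅
[17] timeout(0) → N0(cand t2 [z])
[18] recover(3) → N3(foll t1 [z])
[19] crash(0) → N0(✗cand t2 [z])
[20] recover(0) → N0(foll t2 [z])
[21] deliver 0→2 → ∅
[22] deliver 3→2 → ∅
[23] deliver 1→3 → ∅
[24] deliver 1→0 → ∅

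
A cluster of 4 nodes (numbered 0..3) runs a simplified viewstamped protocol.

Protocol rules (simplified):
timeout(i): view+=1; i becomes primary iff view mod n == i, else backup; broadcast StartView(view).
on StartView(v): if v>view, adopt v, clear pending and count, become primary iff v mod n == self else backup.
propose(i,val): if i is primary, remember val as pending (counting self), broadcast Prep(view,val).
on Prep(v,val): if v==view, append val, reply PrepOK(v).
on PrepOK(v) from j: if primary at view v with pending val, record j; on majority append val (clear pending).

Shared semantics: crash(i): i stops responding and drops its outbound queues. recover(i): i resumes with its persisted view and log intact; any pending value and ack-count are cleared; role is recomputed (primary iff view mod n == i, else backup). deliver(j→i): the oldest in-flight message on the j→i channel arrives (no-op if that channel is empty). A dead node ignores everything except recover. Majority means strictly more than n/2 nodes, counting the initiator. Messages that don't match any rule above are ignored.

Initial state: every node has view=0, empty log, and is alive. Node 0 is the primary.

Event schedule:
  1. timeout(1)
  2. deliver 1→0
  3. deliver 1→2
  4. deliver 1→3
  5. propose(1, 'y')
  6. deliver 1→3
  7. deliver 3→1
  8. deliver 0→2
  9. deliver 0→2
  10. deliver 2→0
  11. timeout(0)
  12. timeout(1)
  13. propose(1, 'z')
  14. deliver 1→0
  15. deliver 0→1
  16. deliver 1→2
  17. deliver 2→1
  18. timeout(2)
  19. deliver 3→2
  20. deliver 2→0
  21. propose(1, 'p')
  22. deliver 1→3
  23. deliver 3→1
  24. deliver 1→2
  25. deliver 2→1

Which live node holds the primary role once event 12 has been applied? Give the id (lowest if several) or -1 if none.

-1

e1 timeout(1): 1[prim,v=1,-]
e2 deliver 1→0: 0[back,v=1,-]
e3 deliver 1→2: 2[back,v=1,-]
e4 deliver 1→3: 3[back,v=1,-]
e5 propose(1,'y'): ·
e6 deliver 1→3: 3[back,v=1,y]
e7 deliver 3→1: ·
e8 deliver 0→2: ·
e9 deliver 0→2: ·
e10 deliver 2→0: ·
e11 timeout(0): 0[back,v=2,-]
e12 timeout(1): 1[back,v=2,-]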